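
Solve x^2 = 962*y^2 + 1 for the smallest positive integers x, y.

(x, y) = (1923, 62)

First expand sqrt(962) as a continued fraction. With x_i = (sqrt(962) + m_i)/d_i and (m_0, d_0) = (0, 1): a_0 = floor(sqrt(962)) = 31, since 31^2 = 961 <= 962 < 1024 = 32^2.
Iterate m_{i+1} = d_i*a_i - m_i, d_{i+1} = (962 - m_{i+1}^2)/d_i, a_{i+1} = floor((a_0 + m_{i+1})/d_{i+1}):
  m_1 = 1*31 - 0 = 31, d_1 = (962 - 31^2)/1 = 1/1 = 1, a_1 = floor((31 + 31)/1) = 62.
  m_2 = 1*62 - 31 = 31, d_2 = (962 - 31^2)/1 = 1/1 = 1: (m_2, d_2) = (m_1, d_1) = (31, 1), so from here the quotient a_1 repeats; the period length is 1.
So sqrt(962) = [31; (62)] with period length k = 1.
k is odd, so (p_{k-1}, q_{k-1}) only solves x^2 - 962y^2 = -1 and the fundamental solution of x^2 - 962y^2 = 1 is (p_{2k-1}, q_{2k-1}) = (p_1, q_1); compute convergents through index 1, running through the period twice.
Convergents (p_i = a_i*p_{i-1} + p_{i-2}, q_i = a_i*q_{i-1} + q_{i-2} with p_{-2}=0, p_{-1}=1, q_{-2}=1, q_{-1}=0):
  i=0: a_0=31, p_0 = 31*1 + 0 = 31, q_0 = 31*0 + 1 = 1.
  i=1: a_1=62, p_1 = 62*31 + 1 = 1923, q_1 = 62*1 + 0 = 62.
Indeed p_0^2 - 962*q_0^2 = 961 - 962 = -1, not +1.
Check: 1923^2 - 962*62^2 = 3697929 - 3697928 = 1, so (x, y) = (1923, 62) solves the equation, and by the theorem it is the least positive solution.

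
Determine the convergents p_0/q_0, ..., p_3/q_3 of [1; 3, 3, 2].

Using the convergent recurrence p_i = a_i*p_{i-1} + p_{i-2}, q_i = a_i*q_{i-1} + q_{i-2} with p_{-2}=0, p_{-1}=1, q_{-2}=1, q_{-1}=0:
  i=0: a_0=1, p_0 = 1*1 + 0 = 1, q_0 = 1*0 + 1 = 1.
  i=1: a_1=3, p_1 = 3*1 + 1 = 4, q_1 = 3*1 + 0 = 3.
  i=2: a_2=3, p_2 = 3*4 + 1 = 13, q_2 = 3*3 + 1 = 10.
  i=3: a_3=2, p_3 = 2*13 + 4 = 30, q_3 = 2*10 + 3 = 23.

1/1, 4/3, 13/10, 30/23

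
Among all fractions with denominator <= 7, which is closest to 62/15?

Expand x = 62/15 as a continued fraction with the Euclidean algorithm:
  62 = 4*15 + 2, so a_0 = 4.
  15 = 7*2 + 1, so a_1 = 7.
  2 = 2*1 + 0, so a_2 = 2.
so x = [4; 7, 2].
Convergents (p_i = a_i*p_{i-1} + p_{i-2}, q_i = a_i*q_{i-1} + q_{i-2} with p_{-2}=0, p_{-1}=1, q_{-2}=1, q_{-1}=0), until the denominator exceeds 7:
  i=0: a_0=4, p_0 = 4*1 + 0 = 4, q_0 = 4*0 + 1 = 1.
  i=1: a_1=7, p_1 = 7*4 + 1 = 29, q_1 = 7*1 + 0 = 7.
  i=2: a_2=2, p_2 = 2*29 + 4 = 62, q_2 = 2*7 + 1 = 15.
q_2 = 15 > 7, so the last convergent with denominator <= 7 is p_1/q_1 = 29/7.
The closest fraction with denominator <= 7 is either p_1/q_1 or the intermediate fraction (k*p_1 + p_0)/(k*q_1 + q_0) with the largest k >= 1 whose denominator stays <= 7; these approach x as k grows, and every other convergent or intermediate fraction in range is farther away.
Largest k: floor((7 - q_0)/q_1) = floor((7 - 1)/7) = 0.
Since k = 0, no intermediate fraction beyond p_1/q_1 has denominator <= 7, so the convergent 29/7 is the closest (its error is |62*7 - 29*15|/(15*7) = 1/105).

29/7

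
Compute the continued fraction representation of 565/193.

Run the Euclidean algorithm on 565 and 193; the successive quotients are the partial quotients a_0, a_1, ... (each step inverts the fractional part left over by the previous one):
  565 = 2*193 + 179, so a_0 = 2.
  193 = 1*179 + 14, so a_1 = 1.
  179 = 12*14 + 11, so a_2 = 12.
  14 = 1*11 + 3, so a_3 = 1.
  11 = 3*3 + 2, so a_4 = 3.
  3 = 1*2 + 1, so a_5 = 1.
  2 = 2*1 + 0, so a_6 = 2.
The remainder reaches 0 after 7 divisions, so the expansion has 7 partial quotients, read off in order.

[2; 1, 12, 1, 3, 1, 2]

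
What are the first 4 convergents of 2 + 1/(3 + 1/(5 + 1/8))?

2/1, 7/3, 37/16, 303/131

Using the convergent recurrence p_i = a_i*p_{i-1} + p_{i-2}, q_i = a_i*q_{i-1} + q_{i-2} with p_{-2}=0, p_{-1}=1, q_{-2}=1, q_{-1}=0:
  i=0: a_0=2, p_0 = 2*1 + 0 = 2, q_0 = 2*0 + 1 = 1.
  i=1: a_1=3, p_1 = 3*2 + 1 = 7, q_1 = 3*1 + 0 = 3.
  i=2: a_2=5, p_2 = 5*7 + 2 = 37, q_2 = 5*3 + 1 = 16.
  i=3: a_3=8, p_3 = 8*37 + 7 = 303, q_3 = 8*16 + 3 = 131.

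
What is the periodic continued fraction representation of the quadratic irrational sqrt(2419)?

Write x_i = (sqrt(2419) + m_i)/d_i with (m_0, d_0) = (0, 1). a_0 = floor(sqrt(2419)) = 49, since 49^2 = 2401 <= 2419 < 2500 = 50^2.
Iterate m_{i+1} = d_i*a_i - m_i, d_{i+1} = (2419 - m_{i+1}^2)/d_i, a_{i+1} = floor((a_0 + m_{i+1})/d_{i+1}):
  m_1 = 1*49 - 0 = 49, d_1 = (2419 - 49^2)/1 = 18/1 = 18, a_1 = floor((49 + 49)/18) = 5.
  m_2 = 18*5 - 49 = 41, d_2 = (2419 - 41^2)/18 = 738/18 = 41, a_2 = floor((49 + 41)/41) = 2.
  m_3 = 41*2 - 41 = 41, d_3 = (2419 - 41^2)/41 = 738/41 = 18, a_3 = floor((49 + 41)/18) = 5.
  m_4 = 18*5 - 41 = 49, d_4 = (2419 - 49^2)/18 = 18/18 = 1, a_4 = floor((49 + 49)/1) = 98.
  m_5 = 1*98 - 49 = 49, d_5 = (2419 - 49^2)/1 = 18/1 = 18: (m_5, d_5) = (m_1, d_1) = (49, 18), so from here the quotients repeat a_1, ..., a_4; the period length is 4.
Hence the expansion of sqrt(2419) is a_0 = 49 followed by the repeating block 5, 2, 5, 98 (period 4).

[49; (5, 2, 5, 98)]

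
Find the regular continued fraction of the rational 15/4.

Run the Euclidean algorithm on 15 and 4; the successive quotients are the partial quotients a_0, a_1, ... (each step inverts the fractional part left over by the previous one):
  15 = 3*4 + 3, so a_0 = 3.
  4 = 1*3 + 1, so a_1 = 1.
  3 = 3*1 + 0, so a_2 = 3.
The remainder reaches 0 after 3 divisions, so the expansion has 3 partial quotients, read off in order.

[3; 1, 3]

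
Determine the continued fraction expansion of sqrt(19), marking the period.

[4; (2, 1, 3, 1, 2, 8)]

Write x_i = (sqrt(19) + m_i)/d_i with (m_0, d_0) = (0, 1). a_0 = floor(sqrt(19)) = 4, since 4^2 = 16 <= 19 < 25 = 5^2.
Iterate m_{i+1} = d_i*a_i - m_i, d_{i+1} = (19 - m_{i+1}^2)/d_i, a_{i+1} = floor((a_0 + m_{i+1})/d_{i+1}):
  m_1 = 1*4 - 0 = 4, d_1 = (19 - 4^2)/1 = 3/1 = 3, a_1 = floor((4 + 4)/3) = 2.
  m_2 = 3*2 - 4 = 2, d_2 = (19 - 2^2)/3 = 15/3 = 5, a_2 = floor((4 + 2)/5) = 1.
  m_3 = 5*1 - 2 = 3, d_3 = (19 - 3^2)/5 = 10/5 = 2, a_3 = floor((4 + 3)/2) = 3.
  m_4 = 2*3 - 3 = 3, d_4 = (19 - 3^2)/2 = 10/2 = 5, a_4 = floor((4 + 3)/5) = 1.
  m_5 = 5*1 - 3 = 2, d_5 = (19 - 2^2)/5 = 15/5 = 3, a_5 = floor((4 + 2)/3) = 2.
  m_6 = 3*2 - 2 = 4, d_6 = (19 - 4^2)/3 = 3/3 = 1, a_6 = floor((4 + 4)/1) = 8.
  m_7 = 1*8 - 4 = 4, d_7 = (19 - 4^2)/1 = 3/1 = 3: (m_7, d_7) = (m_1, d_1) = (4, 3), so from here the quotients repeat a_1, ..., a_6; the period length is 6.
Hence the expansion of sqrt(19) is a_0 = 4 followed by the repeating block 2, 1, 3, 1, 2, 8 (period 6).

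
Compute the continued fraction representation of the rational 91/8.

Run the Euclidean algorithm on 91 and 8; the successive quotients are the partial quotients a_0, a_1, ... (each step inverts the fractional part left over by the previous one):
  91 = 11*8 + 3, so a_0 = 11.
  8 = 2*3 + 2, so a_1 = 2.
  3 = 1*2 + 1, so a_2 = 1.
  2 = 2*1 + 0, so a_3 = 2.
The remainder reaches 0 after 4 divisions, so the expansion has 4 partial quotients, read off in order.

[11; 2, 1, 2]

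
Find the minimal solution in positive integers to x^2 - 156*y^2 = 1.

First expand sqrt(156) as a continued fraction. With x_i = (sqrt(156) + m_i)/d_i and (m_0, d_0) = (0, 1): a_0 = floor(sqrt(156)) = 12, since 12^2 = 144 <= 156 < 169 = 13^2.
Iterate m_{i+1} = d_i*a_i - m_i, d_{i+1} = (156 - m_{i+1}^2)/d_i, a_{i+1} = floor((a_0 + m_{i+1})/d_{i+1}):
  m_1 = 1*12 - 0 = 12, d_1 = (156 - 12^2)/1 = 12/1 = 12, a_1 = floor((12 + 12)/12) = 2.
  m_2 = 12*2 - 12 = 12, d_2 = (156 - 12^2)/12 = 12/12 = 1, a_2 = floor((12 + 12)/1) = 24.
  m_3 = 1*24 - 12 = 12, d_3 = (156 - 12^2)/1 = 12/1 = 12: (m_3, d_3) = (m_1, d_1) = (12, 12), so from here the quotients repeat a_1, a_2; the period length is 2.
So sqrt(156) = [12; (2, 24)] with period length k = 2.
k is even, so the fundamental solution of x^2 - 156y^2 = 1 is (p_{k-1}, q_{k-1}) = (p_1, q_1); compute convergents through index 1.
Convergents (p_i = a_i*p_{i-1} + p_{i-2}, q_i = a_i*q_{i-1} + q_{i-2} with p_{-2}=0, p_{-1}=1, q_{-2}=1, q_{-1}=0):
  i=0: a_0=12, p_0 = 12*1 + 0 = 12, q_0 = 12*0 + 1 = 1.
  i=1: a_1=2, p_1 = 2*12 + 1 = 25, q_1 = 2*1 + 0 = 2.
Check: 25^2 - 156*2^2 = 625 - 624 = 1, so (x, y) = (25, 2) solves the equation, and by the theorem it is the least positive solution.

(x, y) = (25, 2)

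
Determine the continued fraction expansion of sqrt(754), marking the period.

[27; (2, 5, 1, 1, 1, 1, 5, 2, 54)]

Write x_i = (sqrt(754) + m_i)/d_i with (m_0, d_0) = (0, 1). a_0 = floor(sqrt(754)) = 27, since 27^2 = 729 <= 754 < 784 = 28^2.
Iterate m_{i+1} = d_i*a_i - m_i, d_{i+1} = (754 - m_{i+1}^2)/d_i, a_{i+1} = floor((a_0 + m_{i+1})/d_{i+1}):
  m_1 = 1*27 - 0 = 27, d_1 = (754 - 27^2)/1 = 25/1 = 25, a_1 = floor((27 + 27)/25) = 2.
  m_2 = 25*2 - 27 = 23, d_2 = (754 - 23^2)/25 = 225/25 = 9, a_2 = floor((27 + 23)/9) = 5.
  m_3 = 9*5 - 23 = 22, d_3 = (754 - 22^2)/9 = 270/9 = 30, a_3 = floor((27 + 22)/30) = 1.
  m_4 = 30*1 - 22 = 8, d_4 = (754 - 8^2)/30 = 690/30 = 23, a_4 = floor((27 + 8)/23) = 1.
  m_5 = 23*1 - 8 = 15, d_5 = (754 - 15^2)/23 = 529/23 = 23, a_5 = floor((27 + 15)/23) = 1.
  m_6 = 23*1 - 15 = 8, d_6 = (754 - 8^2)/23 = 690/23 = 30, a_6 = floor((27 + 8)/30) = 1.
  m_7 = 30*1 - 8 = 22, d_7 = (754 - 22^2)/30 = 270/30 = 9, a_7 = floor((27 + 22)/9) = 5.
  m_8 = 9*5 - 22 = 23, d_8 = (754 - 23^2)/9 = 225/9 = 25, a_8 = floor((27 + 23)/25) = 2.
  m_9 = 25*2 - 23 = 27, d_9 = (754 - 27^2)/25 = 25/25 = 1, a_9 = floor((27 + 27)/1) = 54.
  m_10 = 1*54 - 27 = 27, d_10 = (754 - 27^2)/1 = 25/1 = 25: (m_10, d_10) = (m_1, d_1) = (27, 25), so from here the quotients repeat a_1, ..., a_9; the period length is 9.
Hence the expansion of sqrt(754) is a_0 = 27 followed by the repeating block 2, 5, 1, 1, 1, 1, 5, 2, 54 (period 9).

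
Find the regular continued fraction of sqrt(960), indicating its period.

[30; (1, 60)]

Write x_i = (sqrt(960) + m_i)/d_i with (m_0, d_0) = (0, 1). a_0 = floor(sqrt(960)) = 30, since 30^2 = 900 <= 960 < 961 = 31^2.
Iterate m_{i+1} = d_i*a_i - m_i, d_{i+1} = (960 - m_{i+1}^2)/d_i, a_{i+1} = floor((a_0 + m_{i+1})/d_{i+1}):
  m_1 = 1*30 - 0 = 30, d_1 = (960 - 30^2)/1 = 60/1 = 60, a_1 = floor((30 + 30)/60) = 1.
  m_2 = 60*1 - 30 = 30, d_2 = (960 - 30^2)/60 = 60/60 = 1, a_2 = floor((30 + 30)/1) = 60.
  m_3 = 1*60 - 30 = 30, d_3 = (960 - 30^2)/1 = 60/1 = 60: (m_3, d_3) = (m_1, d_1) = (30, 60), so from here the quotients repeat a_1, a_2; the period length is 2.
Hence the expansion of sqrt(960) is a_0 = 30 followed by the repeating block 1, 60 (period 2).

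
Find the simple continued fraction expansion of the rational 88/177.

Run the Euclidean algorithm on 88 and 177; the successive quotients are the partial quotients a_0, a_1, ... (each step inverts the fractional part left over by the previous one):
  88 = 0*177 + 88, so a_0 = 0.
  177 = 2*88 + 1, so a_1 = 2.
  88 = 88*1 + 0, so a_2 = 88.
The remainder reaches 0 after 3 divisions, so the expansion has 3 partial quotients, read off in order.

[0; 2, 88]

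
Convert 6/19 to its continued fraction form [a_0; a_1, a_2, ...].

[0; 3, 6]

Run the Euclidean algorithm on 6 and 19; the successive quotients are the partial quotients a_0, a_1, ... (each step inverts the fractional part left over by the previous one):
  6 = 0*19 + 6, so a_0 = 0.
  19 = 3*6 + 1, so a_1 = 3.
  6 = 6*1 + 0, so a_2 = 6.
The remainder reaches 0 after 3 divisions, so the expansion has 3 partial quotients, read off in order.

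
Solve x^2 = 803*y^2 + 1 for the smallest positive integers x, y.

(x, y) = (7226, 255)

First expand sqrt(803) as a continued fraction. With x_i = (sqrt(803) + m_i)/d_i and (m_0, d_0) = (0, 1): a_0 = floor(sqrt(803)) = 28, since 28^2 = 784 <= 803 < 841 = 29^2.
Iterate m_{i+1} = d_i*a_i - m_i, d_{i+1} = (803 - m_{i+1}^2)/d_i, a_{i+1} = floor((a_0 + m_{i+1})/d_{i+1}):
  m_1 = 1*28 - 0 = 28, d_1 = (803 - 28^2)/1 = 19/1 = 19, a_1 = floor((28 + 28)/19) = 2.
  m_2 = 19*2 - 28 = 10, d_2 = (803 - 10^2)/19 = 703/19 = 37, a_2 = floor((28 + 10)/37) = 1.
  m_3 = 37*1 - 10 = 27, d_3 = (803 - 27^2)/37 = 74/37 = 2, a_3 = floor((28 + 27)/2) = 27.
  m_4 = 2*27 - 27 = 27, d_4 = (803 - 27^2)/2 = 74/2 = 37, a_4 = floor((28 + 27)/37) = 1.
  m_5 = 37*1 - 27 = 10, d_5 = (803 - 10^2)/37 = 703/37 = 19, a_5 = floor((28 + 10)/19) = 2.
  m_6 = 19*2 - 10 = 28, d_6 = (803 - 28^2)/19 = 19/19 = 1, a_6 = floor((28 + 28)/1) = 56.
  m_7 = 1*56 - 28 = 28, d_7 = (803 - 28^2)/1 = 19/1 = 19: (m_7, d_7) = (m_1, d_1) = (28, 19), so from here the quotients repeat a_1, ..., a_6; the period length is 6.
So sqrt(803) = [28; (2, 1, 27, 1, 2, 56)] with period length k = 6.
k is even, so the fundamental solution of x^2 - 803y^2 = 1 is (p_{k-1}, q_{k-1}) = (p_5, q_5); compute convergents through index 5.
Convergents (p_i = a_i*p_{i-1} + p_{i-2}, q_i = a_i*q_{i-1} + q_{i-2} with p_{-2}=0, p_{-1}=1, q_{-2}=1, q_{-1}=0):
  i=0: a_0=28, p_0 = 28*1 + 0 = 28, q_0 = 28*0 + 1 = 1.
  i=1: a_1=2, p_1 = 2*28 + 1 = 57, q_1 = 2*1 + 0 = 2.
  i=2: a_2=1, p_2 = 1*57 + 28 = 85, q_2 = 1*2 + 1 = 3.
  i=3: a_3=27, p_3 = 27*85 + 57 = 2352, q_3 = 27*3 + 2 = 83.
  i=4: a_4=1, p_4 = 1*2352 + 85 = 2437, q_4 = 1*83 + 3 = 86.
  i=5: a_5=2, p_5 = 2*2437 + 2352 = 7226, q_5 = 2*86 + 83 = 255.
Check: 7226^2 - 803*255^2 = 52215076 - 52215075 = 1, so (x, y) = (7226, 255) solves the equation, and by the theorem it is the least positive solution.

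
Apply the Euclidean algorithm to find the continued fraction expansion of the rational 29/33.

Run the Euclidean algorithm on 29 and 33; the successive quotients are the partial quotients a_0, a_1, ... (each step inverts the fractional part left over by the previous one):
  29 = 0*33 + 29, so a_0 = 0.
  33 = 1*29 + 4, so a_1 = 1.
  29 = 7*4 + 1, so a_2 = 7.
  4 = 4*1 + 0, so a_3 = 4.
The remainder reaches 0 after 4 divisions, so the expansion has 4 partial quotients, read off in order.

[0; 1, 7, 4]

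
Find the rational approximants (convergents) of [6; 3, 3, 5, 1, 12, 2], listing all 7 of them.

6/1, 19/3, 63/10, 334/53, 397/63, 5098/809, 10593/1681

Using the convergent recurrence p_i = a_i*p_{i-1} + p_{i-2}, q_i = a_i*q_{i-1} + q_{i-2} with p_{-2}=0, p_{-1}=1, q_{-2}=1, q_{-1}=0:
  i=0: a_0=6, p_0 = 6*1 + 0 = 6, q_0 = 6*0 + 1 = 1.
  i=1: a_1=3, p_1 = 3*6 + 1 = 19, q_1 = 3*1 + 0 = 3.
  i=2: a_2=3, p_2 = 3*19 + 6 = 63, q_2 = 3*3 + 1 = 10.
  i=3: a_3=5, p_3 = 5*63 + 19 = 334, q_3 = 5*10 + 3 = 53.
  i=4: a_4=1, p_4 = 1*334 + 63 = 397, q_4 = 1*53 + 10 = 63.
  i=5: a_5=12, p_5 = 12*397 + 334 = 5098, q_5 = 12*63 + 53 = 809.
  i=6: a_6=2, p_6 = 2*5098 + 397 = 10593, q_6 = 2*809 + 63 = 1681.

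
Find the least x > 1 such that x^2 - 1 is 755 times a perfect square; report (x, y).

First expand sqrt(755) as a continued fraction. With x_i = (sqrt(755) + m_i)/d_i and (m_0, d_0) = (0, 1): a_0 = floor(sqrt(755)) = 27, since 27^2 = 729 <= 755 < 784 = 28^2.
Iterate m_{i+1} = d_i*a_i - m_i, d_{i+1} = (755 - m_{i+1}^2)/d_i, a_{i+1} = floor((a_0 + m_{i+1})/d_{i+1}):
  m_1 = 1*27 - 0 = 27, d_1 = (755 - 27^2)/1 = 26/1 = 26, a_1 = floor((27 + 27)/26) = 2.
  m_2 = 26*2 - 27 = 25, d_2 = (755 - 25^2)/26 = 130/26 = 5, a_2 = floor((27 + 25)/5) = 10.
  m_3 = 5*10 - 25 = 25, d_3 = (755 - 25^2)/5 = 130/5 = 26, a_3 = floor((27 + 25)/26) = 2.
  m_4 = 26*2 - 25 = 27, d_4 = (755 - 27^2)/26 = 26/26 = 1, a_4 = floor((27 + 27)/1) = 54.
  m_5 = 1*54 - 27 = 27, d_5 = (755 - 27^2)/1 = 26/1 = 26: (m_5, d_5) = (m_1, d_1) = (27, 26), so from here the quotients repeat a_1, ..., a_4; the period length is 4.
So sqrt(755) = [27; (2, 10, 2, 54)] with period length k = 4.
k is even, so the fundamental solution of x^2 - 755y^2 = 1 is (p_{k-1}, q_{k-1}) = (p_3, q_3); compute convergents through index 3.
Convergents (p_i = a_i*p_{i-1} + p_{i-2}, q_i = a_i*q_{i-1} + q_{i-2} with p_{-2}=0, p_{-1}=1, q_{-2}=1, q_{-1}=0):
  i=0: a_0=27, p_0 = 27*1 + 0 = 27, q_0 = 27*0 + 1 = 1.
  i=1: a_1=2, p_1 = 2*27 + 1 = 55, q_1 = 2*1 + 0 = 2.
  i=2: a_2=10, p_2 = 10*55 + 27 = 577, q_2 = 10*2 + 1 = 21.
  i=3: a_3=2, p_3 = 2*577 + 55 = 1209, q_3 = 2*21 + 2 = 44.
Check: 1209^2 - 755*44^2 = 1461681 - 1461680 = 1, so (x, y) = (1209, 44) solves the equation, and by the theorem it is the least positive solution.

(x, y) = (1209, 44)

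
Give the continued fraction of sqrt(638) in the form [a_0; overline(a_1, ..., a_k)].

[25; overline(3, 1, 6, 2, 6, 1, 3, 50)]

Write x_i = (sqrt(638) + m_i)/d_i with (m_0, d_0) = (0, 1). a_0 = floor(sqrt(638)) = 25, since 25^2 = 625 <= 638 < 676 = 26^2.
Iterate m_{i+1} = d_i*a_i - m_i, d_{i+1} = (638 - m_{i+1}^2)/d_i, a_{i+1} = floor((a_0 + m_{i+1})/d_{i+1}):
  m_1 = 1*25 - 0 = 25, d_1 = (638 - 25^2)/1 = 13/1 = 13, a_1 = floor((25 + 25)/13) = 3.
  m_2 = 13*3 - 25 = 14, d_2 = (638 - 14^2)/13 = 442/13 = 34, a_2 = floor((25 + 14)/34) = 1.
  m_3 = 34*1 - 14 = 20, d_3 = (638 - 20^2)/34 = 238/34 = 7, a_3 = floor((25 + 20)/7) = 6.
  m_4 = 7*6 - 20 = 22, d_4 = (638 - 22^2)/7 = 154/7 = 22, a_4 = floor((25 + 22)/22) = 2.
  m_5 = 22*2 - 22 = 22, d_5 = (638 - 22^2)/22 = 154/22 = 7, a_5 = floor((25 + 22)/7) = 6.
  m_6 = 7*6 - 22 = 20, d_6 = (638 - 20^2)/7 = 238/7 = 34, a_6 = floor((25 + 20)/34) = 1.
  m_7 = 34*1 - 20 = 14, d_7 = (638 - 14^2)/34 = 442/34 = 13, a_7 = floor((25 + 14)/13) = 3.
  m_8 = 13*3 - 14 = 25, d_8 = (638 - 25^2)/13 = 13/13 = 1, a_8 = floor((25 + 25)/1) = 50.
  m_9 = 1*50 - 25 = 25, d_9 = (638 - 25^2)/1 = 13/1 = 13: (m_9, d_9) = (m_1, d_1) = (25, 13), so from here the quotients repeat a_1, ..., a_8; the period length is 8.
Hence the expansion of sqrt(638) is a_0 = 25 followed by the repeating block 3, 1, 6, 2, 6, 1, 3, 50 (period 8).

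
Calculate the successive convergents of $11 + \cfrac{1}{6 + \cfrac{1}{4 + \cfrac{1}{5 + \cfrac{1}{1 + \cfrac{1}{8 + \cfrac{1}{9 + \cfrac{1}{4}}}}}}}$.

11/1, 67/6, 279/25, 1462/131, 1741/156, 15390/1379, 140251/12567, 576394/51647

Using the convergent recurrence p_i = a_i*p_{i-1} + p_{i-2}, q_i = a_i*q_{i-1} + q_{i-2} with p_{-2}=0, p_{-1}=1, q_{-2}=1, q_{-1}=0:
  i=0: a_0=11, p_0 = 11*1 + 0 = 11, q_0 = 11*0 + 1 = 1.
  i=1: a_1=6, p_1 = 6*11 + 1 = 67, q_1 = 6*1 + 0 = 6.
  i=2: a_2=4, p_2 = 4*67 + 11 = 279, q_2 = 4*6 + 1 = 25.
  i=3: a_3=5, p_3 = 5*279 + 67 = 1462, q_3 = 5*25 + 6 = 131.
  i=4: a_4=1, p_4 = 1*1462 + 279 = 1741, q_4 = 1*131 + 25 = 156.
  i=5: a_5=8, p_5 = 8*1741 + 1462 = 15390, q_5 = 8*156 + 131 = 1379.
  i=6: a_6=9, p_6 = 9*15390 + 1741 = 140251, q_6 = 9*1379 + 156 = 12567.
  i=7: a_7=4, p_7 = 4*140251 + 15390 = 576394, q_7 = 4*12567 + 1379 = 51647.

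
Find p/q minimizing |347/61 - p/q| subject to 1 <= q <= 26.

Expand x = 347/61 as a continued fraction with the Euclidean algorithm:
  347 = 5*61 + 42, so a_0 = 5.
  61 = 1*42 + 19, so a_1 = 1.
  42 = 2*19 + 4, so a_2 = 2.
  19 = 4*4 + 3, so a_3 = 4.
  4 = 1*3 + 1, so a_4 = 1.
  3 = 3*1 + 0, so a_5 = 3.
so x = [5; 1, 2, 4, 1, 3].
Convergents (p_i = a_i*p_{i-1} + p_{i-2}, q_i = a_i*q_{i-1} + q_{i-2} with p_{-2}=0, p_{-1}=1, q_{-2}=1, q_{-1}=0), until the denominator exceeds 26:
  i=0: a_0=5, p_0 = 5*1 + 0 = 5, q_0 = 5*0 + 1 = 1.
  i=1: a_1=1, p_1 = 1*5 + 1 = 6, q_1 = 1*1 + 0 = 1.
  i=2: a_2=2, p_2 = 2*6 + 5 = 17, q_2 = 2*1 + 1 = 3.
  i=3: a_3=4, p_3 = 4*17 + 6 = 74, q_3 = 4*3 + 1 = 13.
  i=4: a_4=1, p_4 = 1*74 + 17 = 91, q_4 = 1*13 + 3 = 16.
  i=5: a_5=3, p_5 = 3*91 + 74 = 347, q_5 = 3*16 + 13 = 61.
q_5 = 61 > 26, so the last convergent with denominator <= 26 is p_4/q_4 = 91/16.
The closest fraction with denominator <= 26 is either p_4/q_4 or the intermediate fraction (k*p_4 + p_3)/(k*q_4 + q_3) with the largest k >= 1 whose denominator stays <= 26; these approach x as k grows, and every other convergent or intermediate fraction in range is farther away.
Largest k: floor((26 - q_3)/q_4) = floor((26 - 13)/16) = 0.
Since k = 0, no intermediate fraction beyond p_4/q_4 has denominator <= 26, so the convergent 91/16 is the closest (its error is |347*16 - 91*61|/(61*16) = 1/976).

91/16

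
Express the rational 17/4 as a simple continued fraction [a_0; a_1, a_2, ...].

[4; 4]

Run the Euclidean algorithm on 17 and 4; the successive quotients are the partial quotients a_0, a_1, ... (each step inverts the fractional part left over by the previous one):
  17 = 4*4 + 1, so a_0 = 4.
  4 = 4*1 + 0, so a_1 = 4.
The remainder reaches 0 after 2 divisions, so the expansion has 2 partial quotients, read off in order.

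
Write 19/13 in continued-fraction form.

[1; 2, 6]

Run the Euclidean algorithm on 19 and 13; the successive quotients are the partial quotients a_0, a_1, ... (each step inverts the fractional part left over by the previous one):
  19 = 1*13 + 6, so a_0 = 1.
  13 = 2*6 + 1, so a_1 = 2.
  6 = 6*1 + 0, so a_2 = 6.
The remainder reaches 0 after 3 divisions, so the expansion has 3 partial quotients, read off in order.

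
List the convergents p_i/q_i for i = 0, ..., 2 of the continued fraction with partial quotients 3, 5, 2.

3/1, 16/5, 35/11

Using the convergent recurrence p_i = a_i*p_{i-1} + p_{i-2}, q_i = a_i*q_{i-1} + q_{i-2} with p_{-2}=0, p_{-1}=1, q_{-2}=1, q_{-1}=0:
  i=0: a_0=3, p_0 = 3*1 + 0 = 3, q_0 = 3*0 + 1 = 1.
  i=1: a_1=5, p_1 = 5*3 + 1 = 16, q_1 = 5*1 + 0 = 5.
  i=2: a_2=2, p_2 = 2*16 + 3 = 35, q_2 = 2*5 + 1 = 11.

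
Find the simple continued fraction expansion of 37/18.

Run the Euclidean algorithm on 37 and 18; the successive quotients are the partial quotients a_0, a_1, ... (each step inverts the fractional part left over by the previous one):
  37 = 2*18 + 1, so a_0 = 2.
  18 = 18*1 + 0, so a_1 = 18.
The remainder reaches 0 after 2 divisions, so the expansion has 2 partial quotients, read off in order.

[2; 18]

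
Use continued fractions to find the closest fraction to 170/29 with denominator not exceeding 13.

Expand x = 170/29 as a continued fraction with the Euclidean algorithm:
  170 = 5*29 + 25, so a_0 = 5.
  29 = 1*25 + 4, so a_1 = 1.
  25 = 6*4 + 1, so a_2 = 6.
  4 = 4*1 + 0, so a_3 = 4.
so x = [5; 1, 6, 4].
Convergents (p_i = a_i*p_{i-1} + p_{i-2}, q_i = a_i*q_{i-1} + q_{i-2} with p_{-2}=0, p_{-1}=1, q_{-2}=1, q_{-1}=0), until the denominator exceeds 13:
  i=0: a_0=5, p_0 = 5*1 + 0 = 5, q_0 = 5*0 + 1 = 1.
  i=1: a_1=1, p_1 = 1*5 + 1 = 6, q_1 = 1*1 + 0 = 1.
  i=2: a_2=6, p_2 = 6*6 + 5 = 41, q_2 = 6*1 + 1 = 7.
  i=3: a_3=4, p_3 = 4*41 + 6 = 170, q_3 = 4*7 + 1 = 29.
q_3 = 29 > 13, so the last convergent with denominator <= 13 is p_2/q_2 = 41/7.
The closest fraction with denominator <= 13 is either p_2/q_2 or the intermediate fraction (k*p_2 + p_1)/(k*q_2 + q_1) with the largest k >= 1 whose denominator stays <= 13; these approach x as k grows, and every other convergent or intermediate fraction in range is farther away.
Largest k: floor((13 - q_1)/q_2) = floor((13 - 1)/7) = 1.
That gives (1*41 + 6)/(1*7 + 1) = 47/8.
Compare the errors: |x - 41/7| = |170*7 - 41*29|/(29*7) = 1/203, and |x - 47/8| = |170*8 - 47*29|/(29*8) = 3/232.
Cross-multiplying, 1*232 = 232 < 609 = 3*203, so 1/203 is smaller: the convergent 41/7 is closer to x than 47/8.

41/7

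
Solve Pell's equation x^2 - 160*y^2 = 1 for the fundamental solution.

First expand sqrt(160) as a continued fraction. With x_i = (sqrt(160) + m_i)/d_i and (m_0, d_0) = (0, 1): a_0 = floor(sqrt(160)) = 12, since 12^2 = 144 <= 160 < 169 = 13^2.
Iterate m_{i+1} = d_i*a_i - m_i, d_{i+1} = (160 - m_{i+1}^2)/d_i, a_{i+1} = floor((a_0 + m_{i+1})/d_{i+1}):
  m_1 = 1*12 - 0 = 12, d_1 = (160 - 12^2)/1 = 16/1 = 16, a_1 = floor((12 + 12)/16) = 1.
  m_2 = 16*1 - 12 = 4, d_2 = (160 - 4^2)/16 = 144/16 = 9, a_2 = floor((12 + 4)/9) = 1.
  m_3 = 9*1 - 4 = 5, d_3 = (160 - 5^2)/9 = 135/9 = 15, a_3 = floor((12 + 5)/15) = 1.
  m_4 = 15*1 - 5 = 10, d_4 = (160 - 10^2)/15 = 60/15 = 4, a_4 = floor((12 + 10)/4) = 5.
  m_5 = 4*5 - 10 = 10, d_5 = (160 - 10^2)/4 = 60/4 = 15, a_5 = floor((12 + 10)/15) = 1.
  m_6 = 15*1 - 10 = 5, d_6 = (160 - 5^2)/15 = 135/15 = 9, a_6 = floor((12 + 5)/9) = 1.
  m_7 = 9*1 - 5 = 4, d_7 = (160 - 4^2)/9 = 144/9 = 16, a_7 = floor((12 + 4)/16) = 1.
  m_8 = 16*1 - 4 = 12, d_8 = (160 - 12^2)/16 = 16/16 = 1, a_8 = floor((12 + 12)/1) = 24.
  m_9 = 1*24 - 12 = 12, d_9 = (160 - 12^2)/1 = 16/1 = 16: (m_9, d_9) = (m_1, d_1) = (12, 16), so from here the quotients repeat a_1, ..., a_8; the period length is 8.
So sqrt(160) = [12; (1, 1, 1, 5, 1, 1, 1, 24)] with period length k = 8.
k is even, so the fundamental solution of x^2 - 160y^2 = 1 is (p_{k-1}, q_{k-1}) = (p_7, q_7); compute convergents through index 7.
Convergents (p_i = a_i*p_{i-1} + p_{i-2}, q_i = a_i*q_{i-1} + q_{i-2} with p_{-2}=0, p_{-1}=1, q_{-2}=1, q_{-1}=0):
  i=0: a_0=12, p_0 = 12*1 + 0 = 12, q_0 = 12*0 + 1 = 1.
  i=1: a_1=1, p_1 = 1*12 + 1 = 13, q_1 = 1*1 + 0 = 1.
  i=2: a_2=1, p_2 = 1*13 + 12 = 25, q_2 = 1*1 + 1 = 2.
  i=3: a_3=1, p_3 = 1*25 + 13 = 38, q_3 = 1*2 + 1 = 3.
  i=4: a_4=5, p_4 = 5*38 + 25 = 215, q_4 = 5*3 + 2 = 17.
  i=5: a_5=1, p_5 = 1*215 + 38 = 253, q_5 = 1*17 + 3 = 20.
  i=6: a_6=1, p_6 = 1*253 + 215 = 468, q_6 = 1*20 + 17 = 37.
  i=7: a_7=1, p_7 = 1*468 + 253 = 721, q_7 = 1*37 + 20 = 57.
Check: 721^2 - 160*57^2 = 519841 - 519840 = 1, so (x, y) = (721, 57) solves the equation, and by the theorem it is the least positive solution.

(x, y) = (721, 57)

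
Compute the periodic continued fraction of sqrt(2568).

Write x_i = (sqrt(2568) + m_i)/d_i with (m_0, d_0) = (0, 1). a_0 = floor(sqrt(2568)) = 50, since 50^2 = 2500 <= 2568 < 2601 = 51^2.
Iterate m_{i+1} = d_i*a_i - m_i, d_{i+1} = (2568 - m_{i+1}^2)/d_i, a_{i+1} = floor((a_0 + m_{i+1})/d_{i+1}):
  m_1 = 1*50 - 0 = 50, d_1 = (2568 - 50^2)/1 = 68/1 = 68, a_1 = floor((50 + 50)/68) = 1.
  m_2 = 68*1 - 50 = 18, d_2 = (2568 - 18^2)/68 = 2244/68 = 33, a_2 = floor((50 + 18)/33) = 2.
  m_3 = 33*2 - 18 = 48, d_3 = (2568 - 48^2)/33 = 264/33 = 8, a_3 = floor((50 + 48)/8) = 12.
  m_4 = 8*12 - 48 = 48, d_4 = (2568 - 48^2)/8 = 264/8 = 33, a_4 = floor((50 + 48)/33) = 2.
  m_5 = 33*2 - 48 = 18, d_5 = (2568 - 18^2)/33 = 2244/33 = 68, a_5 = floor((50 + 18)/68) = 1.
  m_6 = 68*1 - 18 = 50, d_6 = (2568 - 50^2)/68 = 68/68 = 1, a_6 = floor((50 + 50)/1) = 100.
  m_7 = 1*100 - 50 = 50, d_7 = (2568 - 50^2)/1 = 68/1 = 68: (m_7, d_7) = (m_1, d_1) = (50, 68), so from here the quotients repeat a_1, ..., a_6; the period length is 6.
Hence the expansion of sqrt(2568) is a_0 = 50 followed by the repeating block 1, 2, 12, 2, 1, 100 (period 6).

[50; (1, 2, 12, 2, 1, 100)]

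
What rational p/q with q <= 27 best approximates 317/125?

Expand x = 317/125 as a continued fraction with the Euclidean algorithm:
  317 = 2*125 + 67, so a_0 = 2.
  125 = 1*67 + 58, so a_1 = 1.
  67 = 1*58 + 9, so a_2 = 1.
  58 = 6*9 + 4, so a_3 = 6.
  9 = 2*4 + 1, so a_4 = 2.
  4 = 4*1 + 0, so a_5 = 4.
so x = [2; 1, 1, 6, 2, 4].
Convergents (p_i = a_i*p_{i-1} + p_{i-2}, q_i = a_i*q_{i-1} + q_{i-2} with p_{-2}=0, p_{-1}=1, q_{-2}=1, q_{-1}=0), until the denominator exceeds 27:
  i=0: a_0=2, p_0 = 2*1 + 0 = 2, q_0 = 2*0 + 1 = 1.
  i=1: a_1=1, p_1 = 1*2 + 1 = 3, q_1 = 1*1 + 0 = 1.
  i=2: a_2=1, p_2 = 1*3 + 2 = 5, q_2 = 1*1 + 1 = 2.
  i=3: a_3=6, p_3 = 6*5 + 3 = 33, q_3 = 6*2 + 1 = 13.
  i=4: a_4=2, p_4 = 2*33 + 5 = 71, q_4 = 2*13 + 2 = 28.
q_4 = 28 > 27, so the last convergent with denominator <= 27 is p_3/q_3 = 33/13.
The closest fraction with denominator <= 27 is either p_3/q_3 or the intermediate fraction (k*p_3 + p_2)/(k*q_3 + q_2) with the largest k >= 1 whose denominator stays <= 27; these approach x as k grows, and every other convergent or intermediate fraction in range is farther away.
Largest k: floor((27 - q_2)/q_3) = floor((27 - 2)/13) = 1.
That gives (1*33 + 5)/(1*13 + 2) = 38/15.
Compare the errors: |x - 33/13| = |317*13 - 33*125|/(125*13) = 4/1625, and |x - 38/15| = |317*15 - 38*125|/(125*15) = 5/1875.
Cross-multiplying, 4*1875 = 7500 < 8125 = 5*1625, so 4/1625 is smaller: the convergent 33/13 is closer to x than 38/15.

33/13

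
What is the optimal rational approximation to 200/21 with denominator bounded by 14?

Expand x = 200/21 as a continued fraction with the Euclidean algorithm:
  200 = 9*21 + 11, so a_0 = 9.
  21 = 1*11 + 10, so a_1 = 1.
  11 = 1*10 + 1, so a_2 = 1.
  10 = 10*1 + 0, so a_3 = 10.
so x = [9; 1, 1, 10].
Convergents (p_i = a_i*p_{i-1} + p_{i-2}, q_i = a_i*q_{i-1} + q_{i-2} with p_{-2}=0, p_{-1}=1, q_{-2}=1, q_{-1}=0), until the denominator exceeds 14:
  i=0: a_0=9, p_0 = 9*1 + 0 = 9, q_0 = 9*0 + 1 = 1.
  i=1: a_1=1, p_1 = 1*9 + 1 = 10, q_1 = 1*1 + 0 = 1.
  i=2: a_2=1, p_2 = 1*10 + 9 = 19, q_2 = 1*1 + 1 = 2.
  i=3: a_3=10, p_3 = 10*19 + 10 = 200, q_3 = 10*2 + 1 = 21.
q_3 = 21 > 14, so the last convergent with denominator <= 14 is p_2/q_2 = 19/2.
The closest fraction with denominator <= 14 is either p_2/q_2 or the intermediate fraction (k*p_2 + p_1)/(k*q_2 + q_1) with the largest k >= 1 whose denominator stays <= 14; these approach x as k grows, and every other convergent or intermediate fraction in range is farther away.
Largest k: floor((14 - q_1)/q_2) = floor((14 - 1)/2) = 6.
That gives (6*19 + 10)/(6*2 + 1) = 124/13.
Compare the errors: |x - 19/2| = |200*2 - 19*21|/(21*2) = 1/42, and |x - 124/13| = |200*13 - 124*21|/(21*13) = 4/273.
Cross-multiplying, 4*42 = 168 < 273 = 1*273, so 4/273 is smaller: the intermediate fraction 124/13 is closer to x than 19/2.

124/13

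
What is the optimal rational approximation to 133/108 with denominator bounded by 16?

16/13

Expand x = 133/108 as a continued fraction with the Euclidean algorithm:
  133 = 1*108 + 25, so a_0 = 1.
  108 = 4*25 + 8, so a_1 = 4.
  25 = 3*8 + 1, so a_2 = 3.
  8 = 8*1 + 0, so a_3 = 8.
so x = [1; 4, 3, 8].
Convergents (p_i = a_i*p_{i-1} + p_{i-2}, q_i = a_i*q_{i-1} + q_{i-2} with p_{-2}=0, p_{-1}=1, q_{-2}=1, q_{-1}=0), until the denominator exceeds 16:
  i=0: a_0=1, p_0 = 1*1 + 0 = 1, q_0 = 1*0 + 1 = 1.
  i=1: a_1=4, p_1 = 4*1 + 1 = 5, q_1 = 4*1 + 0 = 4.
  i=2: a_2=3, p_2 = 3*5 + 1 = 16, q_2 = 3*4 + 1 = 13.
  i=3: a_3=8, p_3 = 8*16 + 5 = 133, q_3 = 8*13 + 4 = 108.
q_3 = 108 > 16, so the last convergent with denominator <= 16 is p_2/q_2 = 16/13.
The closest fraction with denominator <= 16 is either p_2/q_2 or the intermediate fraction (k*p_2 + p_1)/(k*q_2 + q_1) with the largest k >= 1 whose denominator stays <= 16; these approach x as k grows, and every other convergent or intermediate fraction in range is farther away.
Largest k: floor((16 - q_1)/q_2) = floor((16 - 4)/13) = 0.
Since k = 0, no intermediate fraction beyond p_2/q_2 has denominator <= 16, so the convergent 16/13 is the closest (its error is |133*13 - 16*108|/(108*13) = 1/1404).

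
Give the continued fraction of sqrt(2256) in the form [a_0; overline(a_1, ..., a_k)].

Write x_i = (sqrt(2256) + m_i)/d_i with (m_0, d_0) = (0, 1). a_0 = floor(sqrt(2256)) = 47, since 47^2 = 2209 <= 2256 < 2304 = 48^2.
Iterate m_{i+1} = d_i*a_i - m_i, d_{i+1} = (2256 - m_{i+1}^2)/d_i, a_{i+1} = floor((a_0 + m_{i+1})/d_{i+1}):
  m_1 = 1*47 - 0 = 47, d_1 = (2256 - 47^2)/1 = 47/1 = 47, a_1 = floor((47 + 47)/47) = 2.
  m_2 = 47*2 - 47 = 47, d_2 = (2256 - 47^2)/47 = 47/47 = 1, a_2 = floor((47 + 47)/1) = 94.
  m_3 = 1*94 - 47 = 47, d_3 = (2256 - 47^2)/1 = 47/1 = 47: (m_3, d_3) = (m_1, d_1) = (47, 47), so from here the quotients repeat a_1, a_2; the period length is 2.
Hence the expansion of sqrt(2256) is a_0 = 47 followed by the repeating block 2, 94 (period 2).

[47; overline(2, 94)]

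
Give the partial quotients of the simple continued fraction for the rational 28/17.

Run the Euclidean algorithm on 28 and 17; the successive quotients are the partial quotients a_0, a_1, ... (each step inverts the fractional part left over by the previous one):
  28 = 1*17 + 11, so a_0 = 1.
  17 = 1*11 + 6, so a_1 = 1.
  11 = 1*6 + 5, so a_2 = 1.
  6 = 1*5 + 1, so a_3 = 1.
  5 = 5*1 + 0, so a_4 = 5.
The remainder reaches 0 after 5 divisions, so the expansion has 5 partial quotients, read off in order.

[1; 1, 1, 1, 5]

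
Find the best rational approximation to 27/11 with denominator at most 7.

17/7

Expand x = 27/11 as a continued fraction with the Euclidean algorithm:
  27 = 2*11 + 5, so a_0 = 2.
  11 = 2*5 + 1, so a_1 = 2.
  5 = 5*1 + 0, so a_2 = 5.
so x = [2; 2, 5].
Convergents (p_i = a_i*p_{i-1} + p_{i-2}, q_i = a_i*q_{i-1} + q_{i-2} with p_{-2}=0, p_{-1}=1, q_{-2}=1, q_{-1}=0), until the denominator exceeds 7:
  i=0: a_0=2, p_0 = 2*1 + 0 = 2, q_0 = 2*0 + 1 = 1.
  i=1: a_1=2, p_1 = 2*2 + 1 = 5, q_1 = 2*1 + 0 = 2.
  i=2: a_2=5, p_2 = 5*5 + 2 = 27, q_2 = 5*2 + 1 = 11.
q_2 = 11 > 7, so the last convergent with denominator <= 7 is p_1/q_1 = 5/2.
The closest fraction with denominator <= 7 is either p_1/q_1 or the intermediate fraction (k*p_1 + p_0)/(k*q_1 + q_0) with the largest k >= 1 whose denominator stays <= 7; these approach x as k grows, and every other convergent or intermediate fraction in range is farther away.
Largest k: floor((7 - q_0)/q_1) = floor((7 - 1)/2) = 3.
That gives (3*5 + 2)/(3*2 + 1) = 17/7.
Compare the errors: |x - 5/2| = |27*2 - 5*11|/(11*2) = 1/22, and |x - 17/7| = |27*7 - 17*11|/(11*7) = 2/77.
Cross-multiplying, 2*22 = 44 < 77 = 1*77, so 2/77 is smaller: the intermediate fraction 17/7 is closer to x than 5/2.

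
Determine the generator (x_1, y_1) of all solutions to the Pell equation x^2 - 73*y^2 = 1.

First expand sqrt(73) as a continued fraction. With x_i = (sqrt(73) + m_i)/d_i and (m_0, d_0) = (0, 1): a_0 = floor(sqrt(73)) = 8, since 8^2 = 64 <= 73 < 81 = 9^2.
Iterate m_{i+1} = d_i*a_i - m_i, d_{i+1} = (73 - m_{i+1}^2)/d_i, a_{i+1} = floor((a_0 + m_{i+1})/d_{i+1}):
  m_1 = 1*8 - 0 = 8, d_1 = (73 - 8^2)/1 = 9/1 = 9, a_1 = floor((8 + 8)/9) = 1.
  m_2 = 9*1 - 8 = 1, d_2 = (73 - 1^2)/9 = 72/9 = 8, a_2 = floor((8 + 1)/8) = 1.
  m_3 = 8*1 - 1 = 7, d_3 = (73 - 7^2)/8 = 24/8 = 3, a_3 = floor((8 + 7)/3) = 5.
  m_4 = 3*5 - 7 = 8, d_4 = (73 - 8^2)/3 = 9/3 = 3, a_4 = floor((8 + 8)/3) = 5.
  m_5 = 3*5 - 8 = 7, d_5 = (73 - 7^2)/3 = 24/3 = 8, a_5 = floor((8 + 7)/8) = 1.
  m_6 = 8*1 - 7 = 1, d_6 = (73 - 1^2)/8 = 72/8 = 9, a_6 = floor((8 + 1)/9) = 1.
  m_7 = 9*1 - 1 = 8, d_7 = (73 - 8^2)/9 = 9/9 = 1, a_7 = floor((8 + 8)/1) = 16.
  m_8 = 1*16 - 8 = 8, d_8 = (73 - 8^2)/1 = 9/1 = 9: (m_8, d_8) = (m_1, d_1) = (8, 9), so from here the quotients repeat a_1, ..., a_7; the period length is 7.
So sqrt(73) = [8; (1, 1, 5, 5, 1, 1, 16)] with period length k = 7.
k is odd, so (p_{k-1}, q_{k-1}) only solves x^2 - 73y^2 = -1 and the fundamental solution of x^2 - 73y^2 = 1 is (p_{2k-1}, q_{2k-1}) = (p_13, q_13); compute convergents through index 13, running through the period twice.
Convergents (p_i = a_i*p_{i-1} + p_{i-2}, q_i = a_i*q_{i-1} + q_{i-2} with p_{-2}=0, p_{-1}=1, q_{-2}=1, q_{-1}=0):
  i=0: a_0=8, p_0 = 8*1 + 0 = 8, q_0 = 8*0 + 1 = 1.
  i=1: a_1=1, p_1 = 1*8 + 1 = 9, q_1 = 1*1 + 0 = 1.
  i=2: a_2=1, p_2 = 1*9 + 8 = 17, q_2 = 1*1 + 1 = 2.
  i=3: a_3=5, p_3 = 5*17 + 9 = 94, q_3 = 5*2 + 1 = 11.
  i=4: a_4=5, p_4 = 5*94 + 17 = 487, q_4 = 5*11 + 2 = 57.
  i=5: a_5=1, p_5 = 1*487 + 94 = 581, q_5 = 1*57 + 11 = 68.
  i=6: a_6=1, p_6 = 1*581 + 487 = 1068, q_6 = 1*68 + 57 = 125.
  i=7: a_7=16, p_7 = 16*1068 + 581 = 17669, q_7 = 16*125 + 68 = 2068.
  i=8: a_8=1, p_8 = 1*17669 + 1068 = 18737, q_8 = 1*2068 + 125 = 2193.
  i=9: a_9=1, p_9 = 1*18737 + 17669 = 36406, q_9 = 1*2193 + 2068 = 4261.
  i=10: a_10=5, p_10 = 5*36406 + 18737 = 200767, q_10 = 5*4261 + 2193 = 23498.
  i=11: a_11=5, p_11 = 5*200767 + 36406 = 1040241, q_11 = 5*23498 + 4261 = 121751.
  i=12: a_12=1, p_12 = 1*1040241 + 200767 = 1241008, q_12 = 1*121751 + 23498 = 145249.
  i=13: a_13=1, p_13 = 1*1241008 + 1040241 = 2281249, q_13 = 1*145249 + 121751 = 267000.
Indeed p_6^2 - 73*q_6^2 = 1140624 - 1140625 = -1, not +1.
Check: 2281249^2 - 73*267000^2 = 5204097000001 - 5204097000000 = 1, so (x, y) = (2281249, 267000) solves the equation, and by the theorem it is the least positive solution.

(x, y) = (2281249, 267000)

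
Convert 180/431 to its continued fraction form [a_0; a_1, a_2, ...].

Run the Euclidean algorithm on 180 and 431; the successive quotients are the partial quotients a_0, a_1, ... (each step inverts the fractional part left over by the previous one):
  180 = 0*431 + 180, so a_0 = 0.
  431 = 2*180 + 71, so a_1 = 2.
  180 = 2*71 + 38, so a_2 = 2.
  71 = 1*38 + 33, so a_3 = 1.
  38 = 1*33 + 5, so a_4 = 1.
  33 = 6*5 + 3, so a_5 = 6.
  5 = 1*3 + 2, so a_6 = 1.
  3 = 1*2 + 1, so a_7 = 1.
  2 = 2*1 + 0, so a_8 = 2.
The remainder reaches 0 after 9 divisions, so the expansion has 9 partial quotients, read off in order.

[0; 2, 2, 1, 1, 6, 1, 1, 2]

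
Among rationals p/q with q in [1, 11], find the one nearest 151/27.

Expand x = 151/27 as a continued fraction with the Euclidean algorithm:
  151 = 5*27 + 16, so a_0 = 5.
  27 = 1*16 + 11, so a_1 = 1.
  16 = 1*11 + 5, so a_2 = 1.
  11 = 2*5 + 1, so a_3 = 2.
  5 = 5*1 + 0, so a_4 = 5.
so x = [5; 1, 1, 2, 5].
Convergents (p_i = a_i*p_{i-1} + p_{i-2}, q_i = a_i*q_{i-1} + q_{i-2} with p_{-2}=0, p_{-1}=1, q_{-2}=1, q_{-1}=0), until the denominator exceeds 11:
  i=0: a_0=5, p_0 = 5*1 + 0 = 5, q_0 = 5*0 + 1 = 1.
  i=1: a_1=1, p_1 = 1*5 + 1 = 6, q_1 = 1*1 + 0 = 1.
  i=2: a_2=1, p_2 = 1*6 + 5 = 11, q_2 = 1*1 + 1 = 2.
  i=3: a_3=2, p_3 = 2*11 + 6 = 28, q_3 = 2*2 + 1 = 5.
  i=4: a_4=5, p_4 = 5*28 + 11 = 151, q_4 = 5*5 + 2 = 27.
q_4 = 27 > 11, so the last convergent with denominator <= 11 is p_3/q_3 = 28/5.
The closest fraction with denominator <= 11 is either p_3/q_3 or the intermediate fraction (k*p_3 + p_2)/(k*q_3 + q_2) with the largest k >= 1 whose denominator stays <= 11; these approach x as k grows, and every other convergent or intermediate fraction in range is farther away.
Largest k: floor((11 - q_2)/q_3) = floor((11 - 2)/5) = 1.
That gives (1*28 + 11)/(1*5 + 2) = 39/7.
Compare the errors: |x - 28/5| = |151*5 - 28*27|/(27*5) = 1/135, and |x - 39/7| = |151*7 - 39*27|/(27*7) = 4/189.
Cross-multiplying, 1*189 = 189 < 540 = 4*135, so 1/135 is smaller: the convergent 28/5 is closer to x than 39/7.

28/5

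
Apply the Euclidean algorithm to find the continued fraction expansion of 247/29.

[8; 1, 1, 14]

Run the Euclidean algorithm on 247 and 29; the successive quotients are the partial quotients a_0, a_1, ... (each step inverts the fractional part left over by the previous one):
  247 = 8*29 + 15, so a_0 = 8.
  29 = 1*15 + 14, so a_1 = 1.
  15 = 1*14 + 1, so a_2 = 1.
  14 = 14*1 + 0, so a_3 = 14.
The remainder reaches 0 after 4 divisions, so the expansion has 4 partial quotients, read off in order.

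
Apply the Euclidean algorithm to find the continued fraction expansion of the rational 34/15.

Run the Euclidean algorithm on 34 and 15; the successive quotients are the partial quotients a_0, a_1, ... (each step inverts the fractional part left over by the previous one):
  34 = 2*15 + 4, so a_0 = 2.
  15 = 3*4 + 3, so a_1 = 3.
  4 = 1*3 + 1, so a_2 = 1.
  3 = 3*1 + 0, so a_3 = 3.
The remainder reaches 0 after 4 divisions, so the expansion has 4 partial quotients, read off in order.

[2; 3, 1, 3]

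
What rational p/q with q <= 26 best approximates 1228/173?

Expand x = 1228/173 as a continued fraction with the Euclidean algorithm:
  1228 = 7*173 + 17, so a_0 = 7.
  173 = 10*17 + 3, so a_1 = 10.
  17 = 5*3 + 2, so a_2 = 5.
  3 = 1*2 + 1, so a_3 = 1.
  2 = 2*1 + 0, so a_4 = 2.
so x = [7; 10, 5, 1, 2].
Convergents (p_i = a_i*p_{i-1} + p_{i-2}, q_i = a_i*q_{i-1} + q_{i-2} with p_{-2}=0, p_{-1}=1, q_{-2}=1, q_{-1}=0), until the denominator exceeds 26:
  i=0: a_0=7, p_0 = 7*1 + 0 = 7, q_0 = 7*0 + 1 = 1.
  i=1: a_1=10, p_1 = 10*7 + 1 = 71, q_1 = 10*1 + 0 = 10.
  i=2: a_2=5, p_2 = 5*71 + 7 = 362, q_2 = 5*10 + 1 = 51.
q_2 = 51 > 26, so the last convergent with denominator <= 26 is p_1/q_1 = 71/10.
The closest fraction with denominator <= 26 is either p_1/q_1 or the intermediate fraction (k*p_1 + p_0)/(k*q_1 + q_0) with the largest k >= 1 whose denominator stays <= 26; these approach x as k grows, and every other convergent or intermediate fraction in range is farther away.
Largest k: floor((26 - q_0)/q_1) = floor((26 - 1)/10) = 2.
That gives (2*71 + 7)/(2*10 + 1) = 149/21.
Compare the errors: |x - 71/10| = |1228*10 - 71*173|/(173*10) = 3/1730, and |x - 149/21| = |1228*21 - 149*173|/(173*21) = 11/3633.
Cross-multiplying, 3*3633 = 10899 < 19030 = 11*1730, so 3/1730 is smaller: the convergent 71/10 is closer to x than 149/21.

71/10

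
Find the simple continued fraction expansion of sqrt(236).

Write x_i = (sqrt(236) + m_i)/d_i with (m_0, d_0) = (0, 1). a_0 = floor(sqrt(236)) = 15, since 15^2 = 225 <= 236 < 256 = 16^2.
Iterate m_{i+1} = d_i*a_i - m_i, d_{i+1} = (236 - m_{i+1}^2)/d_i, a_{i+1} = floor((a_0 + m_{i+1})/d_{i+1}):
  m_1 = 1*15 - 0 = 15, d_1 = (236 - 15^2)/1 = 11/1 = 11, a_1 = floor((15 + 15)/11) = 2.
  m_2 = 11*2 - 15 = 7, d_2 = (236 - 7^2)/11 = 187/11 = 17, a_2 = floor((15 + 7)/17) = 1.
  m_3 = 17*1 - 7 = 10, d_3 = (236 - 10^2)/17 = 136/17 = 8, a_3 = floor((15 + 10)/8) = 3.
  m_4 = 8*3 - 10 = 14, d_4 = (236 - 14^2)/8 = 40/8 = 5, a_4 = floor((15 + 14)/5) = 5.
  m_5 = 5*5 - 14 = 11, d_5 = (236 - 11^2)/5 = 115/5 = 23, a_5 = floor((15 + 11)/23) = 1.
  m_6 = 23*1 - 11 = 12, d_6 = (236 - 12^2)/23 = 92/23 = 4, a_6 = floor((15 + 12)/4) = 6.
  m_7 = 4*6 - 12 = 12, d_7 = (236 - 12^2)/4 = 92/4 = 23, a_7 = floor((15 + 12)/23) = 1.
  m_8 = 23*1 - 12 = 11, d_8 = (236 - 11^2)/23 = 115/23 = 5, a_8 = floor((15 + 11)/5) = 5.
  m_9 = 5*5 - 11 = 14, d_9 = (236 - 14^2)/5 = 40/5 = 8, a_9 = floor((15 + 14)/8) = 3.
  m_10 = 8*3 - 14 = 10, d_10 = (236 - 10^2)/8 = 136/8 = 17, a_10 = floor((15 + 10)/17) = 1.
  m_11 = 17*1 - 10 = 7, d_11 = (236 - 7^2)/17 = 187/17 = 11, a_11 = floor((15 + 7)/11) = 2.
  m_12 = 11*2 - 7 = 15, d_12 = (236 - 15^2)/11 = 11/11 = 1, a_12 = floor((15 + 15)/1) = 30.
  m_13 = 1*30 - 15 = 15, d_13 = (236 - 15^2)/1 = 11/1 = 11: (m_13, d_13) = (m_1, d_1) = (15, 11), so from here the quotients repeat a_1, ..., a_12; the period length is 12.
Hence the expansion of sqrt(236) is a_0 = 15 followed by the repeating block 2, 1, 3, 5, 1, 6, 1, 5, 3, 1, 2, 30 (period 12).

[15; (2, 1, 3, 5, 1, 6, 1, 5, 3, 1, 2, 30)]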